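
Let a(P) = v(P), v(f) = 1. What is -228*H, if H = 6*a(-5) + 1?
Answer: -1596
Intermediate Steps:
a(P) = 1
H = 7 (H = 6*1 + 1 = 6 + 1 = 7)
-228*H = -228*7 = -1596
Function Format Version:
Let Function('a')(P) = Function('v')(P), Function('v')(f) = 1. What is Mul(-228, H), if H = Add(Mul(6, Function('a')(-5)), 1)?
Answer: -1596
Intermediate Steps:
Function('a')(P) = 1
H = 7 (H = Add(Mul(6, 1), 1) = Add(6, 1) = 7)
Mul(-228, H) = Mul(-228, 7) = -1596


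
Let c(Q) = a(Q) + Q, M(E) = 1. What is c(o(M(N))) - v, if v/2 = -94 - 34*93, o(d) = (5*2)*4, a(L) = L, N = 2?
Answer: 6592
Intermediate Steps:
o(d) = 40 (o(d) = 10*4 = 40)
c(Q) = 2*Q (c(Q) = Q + Q = 2*Q)
v = -6512 (v = 2*(-94 - 34*93) = 2*(-94 - 3162) = 2*(-3256) = -6512)
c(o(M(N))) - v = 2*40 - 1*(-6512) = 80 + 6512 = 6592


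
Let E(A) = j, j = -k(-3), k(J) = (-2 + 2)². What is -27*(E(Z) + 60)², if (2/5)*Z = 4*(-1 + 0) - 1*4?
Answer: -97200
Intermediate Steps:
k(J) = 0 (k(J) = 0² = 0)
Z = -20 (Z = 5*(4*(-1 + 0) - 1*4)/2 = 5*(4*(-1) - 4)/2 = 5*(-4 - 4)/2 = (5/2)*(-8) = -20)
j = 0 (j = -1*0 = 0)
E(A) = 0
-27*(E(Z) + 60)² = -27*(0 + 60)² = -27*60² = -27*3600 = -97200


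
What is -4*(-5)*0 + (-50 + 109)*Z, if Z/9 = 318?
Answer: 168858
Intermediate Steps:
Z = 2862 (Z = 9*318 = 2862)
-4*(-5)*0 + (-50 + 109)*Z = -4*(-5)*0 + (-50 + 109)*2862 = 20*0 + 59*2862 = 0 + 168858 = 168858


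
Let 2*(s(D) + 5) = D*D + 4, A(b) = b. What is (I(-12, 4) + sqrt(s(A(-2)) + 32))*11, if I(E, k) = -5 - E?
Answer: 77 + 11*sqrt(31) ≈ 138.25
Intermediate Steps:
s(D) = -3 + D**2/2 (s(D) = -5 + (D*D + 4)/2 = -5 + (D**2 + 4)/2 = -5 + (4 + D**2)/2 = -5 + (2 + D**2/2) = -3 + D**2/2)
(I(-12, 4) + sqrt(s(A(-2)) + 32))*11 = ((-5 - 1*(-12)) + sqrt((-3 + (1/2)*(-2)**2) + 32))*11 = ((-5 + 12) + sqrt((-3 + (1/2)*4) + 32))*11 = (7 + sqrt((-3 + 2) + 32))*11 = (7 + sqrt(-1 + 32))*11 = (7 + sqrt(31))*11 = 77 + 11*sqrt(31)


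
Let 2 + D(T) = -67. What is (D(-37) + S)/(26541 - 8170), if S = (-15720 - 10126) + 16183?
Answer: -9732/18371 ≈ -0.52975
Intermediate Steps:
D(T) = -69 (D(T) = -2 - 67 = -69)
S = -9663 (S = -25846 + 16183 = -9663)
(D(-37) + S)/(26541 - 8170) = (-69 - 9663)/(26541 - 8170) = -9732/18371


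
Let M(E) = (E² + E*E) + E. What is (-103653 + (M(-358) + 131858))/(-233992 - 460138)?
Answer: -56835/138826 ≈ -0.40940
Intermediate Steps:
M(E) = E + 2*E² (M(E) = (E² + E²) + E = 2*E² + E = E + 2*E²)
(-103653 + (M(-358) + 131858))/(-233992 - 460138) = (-103653 + (-358*(1 + 2*(-358)) + 131858))/(-233992 - 460138) = (-103653 + (-358*(1 - 716) + 131858))/(-694130) = (-103653 + (-358*(-715) + 131858))*(-1/694130) = (-103653 + (255970 + 131858))*(-1/694130) = (-103653 + 387828)*(-1/694130) = 284175*(-1/694130) = -56835/138826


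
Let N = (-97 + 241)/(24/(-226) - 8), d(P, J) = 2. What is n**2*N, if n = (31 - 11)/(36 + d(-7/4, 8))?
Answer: -406800/82669 ≈ -4.9208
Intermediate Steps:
n = 10/19 (n = (31 - 11)/(36 + 2) = 20/38 = 20*(1/38) = 10/19 ≈ 0.52632)
N = -4068/229 (N = 144/(24*(-1/226) - 8) = 144/(-12/113 - 8) = 144/(-916/113) = 144*(-113/916) = -4068/229 ≈ -17.764)
n**2*N = (10/19)**2*(-4068/229) = (100/361)*(-4068/229) = -406800/82669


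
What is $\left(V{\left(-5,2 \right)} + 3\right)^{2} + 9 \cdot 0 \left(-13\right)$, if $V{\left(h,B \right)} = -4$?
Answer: $1$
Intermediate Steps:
$\left(V{\left(-5,2 \right)} + 3\right)^{2} + 9 \cdot 0 \left(-13\right) = \left(-4 + 3\right)^{2} + 9 \cdot 0 \left(-13\right) = \left(-1\right)^{2} + 0 \left(-13\right) = 1 + 0 = 1$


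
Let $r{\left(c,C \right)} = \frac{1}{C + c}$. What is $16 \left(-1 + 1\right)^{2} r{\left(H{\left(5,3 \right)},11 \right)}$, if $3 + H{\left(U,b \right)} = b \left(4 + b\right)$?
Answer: $0$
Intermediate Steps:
$H{\left(U,b \right)} = -3 + b \left(4 + b\right)$
$16 \left(-1 + 1\right)^{2} r{\left(H{\left(5,3 \right)},11 \right)} = \frac{16 \left(-1 + 1\right)^{2}}{11 + \left(-3 + 3^{2} + 4 \cdot 3\right)} = \frac{16 \cdot 0^{2}}{11 + \left(-3 + 9 + 12\right)} = \frac{16 \cdot 0}{11 + 18} = \frac{0}{29} = 0 \cdot \frac{1}{29} = 0$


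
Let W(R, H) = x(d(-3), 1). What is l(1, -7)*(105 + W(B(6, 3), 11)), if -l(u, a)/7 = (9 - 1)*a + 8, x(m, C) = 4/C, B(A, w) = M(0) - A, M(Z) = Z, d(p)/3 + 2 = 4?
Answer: 36624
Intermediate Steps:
d(p) = 6 (d(p) = -6 + 3*4 = -6 + 12 = 6)
B(A, w) = -A (B(A, w) = 0 - A = -A)
W(R, H) = 4 (W(R, H) = 4/1 = 4*1 = 4)
l(u, a) = -56 - 56*a (l(u, a) = -7*((9 - 1)*a + 8) = -7*(8*a + 8) = -7*(8 + 8*a) = -56 - 56*a)
l(1, -7)*(105 + W(B(6, 3), 11)) = (-56 - 56*(-7))*(105 + 4) = (-56 + 392)*109 = 336*109 = 36624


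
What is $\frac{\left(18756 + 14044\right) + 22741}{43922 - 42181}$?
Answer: $\frac{55541}{1741} \approx 31.902$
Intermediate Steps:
$\frac{\left(18756 + 14044\right) + 22741}{43922 - 42181} = \frac{32800 + 22741}{1741} = 55541 \cdot \frac{1}{1741} = \frac{55541}{1741}$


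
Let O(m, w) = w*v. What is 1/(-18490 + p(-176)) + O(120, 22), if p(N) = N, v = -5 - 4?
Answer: -3695869/18666 ≈ -198.00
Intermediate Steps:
v = -9
O(m, w) = -9*w (O(m, w) = w*(-9) = -9*w)
1/(-18490 + p(-176)) + O(120, 22) = 1/(-18490 - 176) - 9*22 = 1/(-18666) - 198 = -1/18666 - 198 = -3695869/18666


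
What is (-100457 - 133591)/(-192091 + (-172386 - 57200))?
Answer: 78016/140559 ≈ 0.55504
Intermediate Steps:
(-100457 - 133591)/(-192091 + (-172386 - 57200)) = -234048/(-192091 - 229586) = -234048/(-421677) = -234048*(-1/421677) = 78016/140559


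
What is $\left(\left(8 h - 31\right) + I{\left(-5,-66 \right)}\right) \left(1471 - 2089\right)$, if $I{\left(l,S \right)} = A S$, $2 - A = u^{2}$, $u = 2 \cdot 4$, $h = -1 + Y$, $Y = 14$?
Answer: $-2573970$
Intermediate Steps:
$h = 13$ ($h = -1 + 14 = 13$)
$u = 8$
$A = -62$ ($A = 2 - 8^{2} = 2 - 64 = -62$)
$I{\left(l,S \right)} = - 62 S$
$\left(\left(8 h - 31\right) + I{\left(-5,-66 \right)}\right) \left(1471 - 2089\right) = \left(\left(8 \cdot 13 - 31\right) - -4092\right) \left(1471 - 2089\right) = \left(\left(104 - 31\right) + 4092\right) \left(-618\right) = \left(73 + 4092\right) \left(-618\right) = 4165 \left(-618\right) = -2573970$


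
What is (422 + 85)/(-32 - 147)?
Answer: -507/179 ≈ -2.8324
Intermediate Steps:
(422 + 85)/(-32 - 147) = 507/(-179) = 507*(-1/179) = -507/179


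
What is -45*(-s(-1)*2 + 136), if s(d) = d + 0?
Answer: -6210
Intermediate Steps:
s(d) = d
-45*(-s(-1)*2 + 136) = -45*(-1*(-1)*2 + 136) = -45*(1*2 + 136) = -45*(2 + 136) = -45*138 = -6210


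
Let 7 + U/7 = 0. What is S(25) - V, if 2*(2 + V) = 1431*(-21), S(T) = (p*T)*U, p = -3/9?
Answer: 92615/6 ≈ 15436.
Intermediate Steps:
U = -49 (U = -49 + 7*0 = -49 + 0 = -49)
p = -1/3 (p = -3*1/9 = -1/3 ≈ -0.33333)
S(T) = 49*T/3 (S(T) = -T/3*(-49) = 49*T/3)
V = -30055/2 (V = -2 + (1431*(-21))/2 = -2 + (1/2)*(-30051) = -2 - 30051/2 = -30055/2 ≈ -15028.)
S(25) - V = (49/3)*25 - 1*(-30055/2) = 1225/3 + 30055/2 = 92615/6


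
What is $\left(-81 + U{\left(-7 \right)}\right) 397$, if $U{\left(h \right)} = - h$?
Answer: $-29378$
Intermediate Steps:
$\left(-81 + U{\left(-7 \right)}\right) 397 = \left(-81 - -7\right) 397 = \left(-81 + 7\right) 397 = \left(-74\right) 397 = -29378$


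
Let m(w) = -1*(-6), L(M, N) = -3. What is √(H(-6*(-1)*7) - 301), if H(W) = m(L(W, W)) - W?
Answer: I*√337 ≈ 18.358*I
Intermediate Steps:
m(w) = 6
H(W) = 6 - W
√(H(-6*(-1)*7) - 301) = √((6 - (-6*(-1))*7) - 301) = √((6 - 6*7) - 301) = √((6 - 1*42) - 301) = √((6 - 42) - 301) = √(-36 - 301) = √(-337) = I*√337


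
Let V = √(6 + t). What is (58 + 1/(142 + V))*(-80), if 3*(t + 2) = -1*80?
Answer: 40*(-116*√51 + 24711*I)/(√51 - 213*I) ≈ -4640.6 + 0.018868*I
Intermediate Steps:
t = -86/3 (t = -2 + (-1*80)/3 = -2 + (⅓)*(-80) = -2 - 80/3 = -86/3 ≈ -28.667)
V = 2*I*√51/3 (V = √(6 - 86/3) = √(-68/3) = 2*I*√51/3 ≈ 4.761*I)
(58 + 1/(142 + V))*(-80) = (58 + 1/(142 + 2*I*√51/3))*(-80) = -4640 - 80/(142 + 2*I*√51/3)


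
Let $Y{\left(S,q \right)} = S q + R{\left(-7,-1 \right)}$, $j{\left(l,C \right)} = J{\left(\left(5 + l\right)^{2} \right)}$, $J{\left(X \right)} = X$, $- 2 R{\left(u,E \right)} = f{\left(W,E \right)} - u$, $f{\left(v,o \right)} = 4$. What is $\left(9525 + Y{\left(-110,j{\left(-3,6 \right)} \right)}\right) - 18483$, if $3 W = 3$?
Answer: $- \frac{18807}{2} \approx -9403.5$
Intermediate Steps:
$W = 1$ ($W = \frac{1}{3} \cdot 3 = 1$)
$R{\left(u,E \right)} = -2 + \frac{u}{2}$ ($R{\left(u,E \right)} = - \frac{4 - u}{2} = -2 + \frac{u}{2}$)
$j{\left(l,C \right)} = \left(5 + l\right)^{2}$
$Y{\left(S,q \right)} = - \frac{11}{2} + S q$ ($Y{\left(S,q \right)} = S q + \left(-2 + \frac{1}{2} \left(-7\right)\right) = S q - \frac{11}{2} = - \frac{11}{2} + S q$)
$\left(9525 + Y{\left(-110,j{\left(-3,6 \right)} \right)}\right) - 18483 = \left(9525 - \left(\frac{11}{2} + 110 \left(5 - 3\right)^{2}\right)\right) - 18483 = \left(9525 - \left(\frac{11}{2} + 110 \cdot 2^{2}\right)\right) - 18483 = \left(9525 - \frac{891}{2}\right) - 18483 = \frac{18159}{2} - 18483 = - \frac{18807}{2}$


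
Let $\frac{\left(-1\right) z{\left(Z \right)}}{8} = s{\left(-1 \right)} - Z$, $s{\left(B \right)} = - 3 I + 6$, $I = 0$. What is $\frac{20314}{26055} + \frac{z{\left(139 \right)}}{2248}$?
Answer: $\frac{9173549}{7321455} \approx 1.253$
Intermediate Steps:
$s{\left(B \right)} = 6$ ($s{\left(B \right)} = \left(-3\right) 0 + 6 = 0 + 6 = 6$)
$z{\left(Z \right)} = -48 + 8 Z$ ($z{\left(Z \right)} = - 8 \left(6 - Z\right) = -48 + 8 Z$)
$\frac{20314}{26055} + \frac{z{\left(139 \right)}}{2248} = \frac{20314}{26055} + \frac{-48 + 8 \cdot 139}{2248} = 20314 \cdot \frac{1}{26055} + \left(-48 + 1112\right) \frac{1}{2248} = \frac{20314}{26055} + 1064 \cdot \frac{1}{2248} = \frac{20314}{26055} + \frac{133}{281} = \frac{9173549}{7321455}$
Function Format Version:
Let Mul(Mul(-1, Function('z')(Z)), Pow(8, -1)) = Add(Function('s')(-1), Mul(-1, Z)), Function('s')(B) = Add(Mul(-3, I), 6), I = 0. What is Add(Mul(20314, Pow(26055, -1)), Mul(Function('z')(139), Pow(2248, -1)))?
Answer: Rational(9173549, 7321455) ≈ 1.2530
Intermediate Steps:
Function('s')(B) = 6 (Function('s')(B) = Add(Mul(-3, 0), 6) = Add(0, 6) = 6)
Function('z')(Z) = Add(-48, Mul(8, Z)) (Function('z')(Z) = Mul(-8, Add(6, Mul(-1, Z))) = Add(-48, Mul(8, Z)))
Add(Mul(20314, Pow(26055, -1)), Mul(Function('z')(139), Pow(2248, -1))) = Add(Mul(20314, Pow(26055, -1)), Mul(Add(-48, Mul(8, 139)), Pow(2248, -1))) = Add(Mul(20314, Rational(1, 26055)), Mul(Add(-48, 1112), Rational(1, 2248))) = Add(Rational(20314, 26055), Mul(1064, Rational(1, 2248))) = Add(Rational(20314, 26055), Rational(133, 281)) = Rational(9173549, 7321455)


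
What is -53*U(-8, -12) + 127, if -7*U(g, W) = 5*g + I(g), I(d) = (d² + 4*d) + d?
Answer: 41/7 ≈ 5.8571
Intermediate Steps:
I(d) = d² + 5*d
U(g, W) = -5*g/7 - g*(5 + g)/7 (U(g, W) = -(5*g + g*(5 + g))/7 = -5*g/7 - g*(5 + g)/7)
-53*U(-8, -12) + 127 = -53*(-8)*(-10 - 1*(-8))/7 + 127 = -53*(-8)*(-10 + 8)/7 + 127 = -53*(-8)*(-2)/7 + 127 = -53*16/7 + 127 = -848/7 + 127 = 41/7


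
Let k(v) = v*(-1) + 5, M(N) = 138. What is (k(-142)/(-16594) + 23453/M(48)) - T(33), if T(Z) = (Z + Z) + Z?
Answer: 40612892/572493 ≈ 70.940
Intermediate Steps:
T(Z) = 3*Z (T(Z) = 2*Z + Z = 3*Z)
k(v) = 5 - v (k(v) = -v + 5 = 5 - v)
(k(-142)/(-16594) + 23453/M(48)) - T(33) = ((5 - 1*(-142))/(-16594) + 23453/138) - 3*33 = ((5 + 142)*(-1/16594) + 23453*(1/138)) - 1*99 = (147*(-1/16594) + 23453/138) - 99 = (-147/16594 + 23453/138) - 99 = 97289699/572493 - 99 = 40612892/572493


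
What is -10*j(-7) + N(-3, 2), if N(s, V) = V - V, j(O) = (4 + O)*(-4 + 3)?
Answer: -30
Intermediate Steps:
j(O) = -4 - O (j(O) = (4 + O)*(-1) = -4 - O)
N(s, V) = 0
-10*j(-7) + N(-3, 2) = -10*(-4 - 1*(-7)) + 0 = -10*(-4 + 7) + 0 = -10*3 + 0 = -30 + 0 = -30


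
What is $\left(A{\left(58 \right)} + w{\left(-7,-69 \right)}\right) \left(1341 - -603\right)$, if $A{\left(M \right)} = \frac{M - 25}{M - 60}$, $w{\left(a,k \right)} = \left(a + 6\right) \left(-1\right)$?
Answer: $-30132$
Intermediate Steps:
$w{\left(a,k \right)} = -6 - a$ ($w{\left(a,k \right)} = \left(6 + a\right) \left(-1\right) = -6 - a$)
$A{\left(M \right)} = \frac{-25 + M}{-60 + M}$
$\left(A{\left(58 \right)} + w{\left(-7,-69 \right)}\right) \left(1341 - -603\right) = \left(\frac{-25 + 58}{-60 + 58} - -1\right) \left(1341 - -603\right) = \left(\frac{1}{-2} \cdot 33 + \left(-6 + 7\right)\right) \left(1341 + \left(-1353 + 1956\right)\right) = \left(\left(- \frac{1}{2}\right) 33 + 1\right) \left(1341 + 603\right) = \left(- \frac{33}{2} + 1\right) 1944 = \left(- \frac{31}{2}\right) 1944 = -30132$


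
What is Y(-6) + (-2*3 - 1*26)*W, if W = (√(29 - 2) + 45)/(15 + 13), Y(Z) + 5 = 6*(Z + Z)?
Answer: -899/7 - 24*√3/7 ≈ -134.37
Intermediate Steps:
Y(Z) = -5 + 12*Z (Y(Z) = -5 + 6*(Z + Z) = -5 + 6*(2*Z) = -5 + 12*Z)
W = 45/28 + 3*√3/28 (W = (√27 + 45)/28 = (3*√3 + 45)*(1/28) = (45 + 3*√3)*(1/28) = 45/28 + 3*√3/28 ≈ 1.7927)
Y(-6) + (-2*3 - 1*26)*W = (-5 + 12*(-6)) + (-2*3 - 1*26)*(45/28 + 3*√3/28) = (-5 - 72) + (-6 - 26)*(45/28 + 3*√3/28) = -77 - 32*(45/28 + 3*√3/28) = -77 + (-360/7 - 24*√3/7) = -899/7 - 24*√3/7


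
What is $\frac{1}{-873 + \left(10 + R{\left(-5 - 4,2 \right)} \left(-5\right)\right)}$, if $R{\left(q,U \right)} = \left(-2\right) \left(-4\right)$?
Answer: $- \frac{1}{903} \approx -0.0011074$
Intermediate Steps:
$R{\left(q,U \right)} = 8$
$\frac{1}{-873 + \left(10 + R{\left(-5 - 4,2 \right)} \left(-5\right)\right)} = \frac{1}{-873 + \left(10 + 8 \left(-5\right)\right)} = \frac{1}{-873 + \left(10 - 40\right)} = \frac{1}{-873 - 30} = \frac{1}{-903} = - \frac{1}{903}$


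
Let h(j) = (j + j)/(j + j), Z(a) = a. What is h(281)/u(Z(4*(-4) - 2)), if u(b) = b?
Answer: -1/18 ≈ -0.055556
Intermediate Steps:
h(j) = 1 (h(j) = (2*j)/((2*j)) = (2*j)*(1/(2*j)) = 1)
h(281)/u(Z(4*(-4) - 2)) = 1/(4*(-4) - 2) = 1/(-16 - 2) = 1/(-18) = 1*(-1/18) = -1/18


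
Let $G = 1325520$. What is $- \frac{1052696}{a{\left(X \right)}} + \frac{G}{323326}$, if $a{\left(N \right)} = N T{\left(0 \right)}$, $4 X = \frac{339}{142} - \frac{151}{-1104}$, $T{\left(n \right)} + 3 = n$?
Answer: $\frac{17786191625640616}{31984862887} \approx 5.5608 \cdot 10^{5}$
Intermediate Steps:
$T{\left(n \right)} = -3 + n$
$X = \frac{197849}{313536}$ ($X = \frac{\frac{339}{142} - \frac{151}{-1104}}{4} = \frac{339 \cdot \frac{1}{142} - - \frac{151}{1104}}{4} = \frac{\frac{339}{142} + \frac{151}{1104}}{4} = \frac{1}{4} \cdot \frac{197849}{78384} = \frac{197849}{313536} \approx 0.63102$)
$a{\left(N \right)} = - 3 N$ ($a{\left(N \right)} = N \left(-3 + 0\right) = N \left(-3\right) = - 3 N$)
$- \frac{1052696}{a{\left(X \right)}} + \frac{G}{323326} = - \frac{1052696}{\left(-3\right) \frac{197849}{313536}} + \frac{1325520}{323326} = - \frac{1052696}{- \frac{197849}{104512}} + 1325520 \cdot \frac{1}{323326} = \left(-1052696\right) \left(- \frac{104512}{197849}\right) + \frac{662760}{161663} = \frac{110019364352}{197849} + \frac{662760}{161663} = \frac{17786191625640616}{31984862887}$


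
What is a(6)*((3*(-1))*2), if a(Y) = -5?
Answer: 30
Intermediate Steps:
a(6)*((3*(-1))*2) = -5*3*(-1)*2 = -(-15)*2 = -5*(-6) = 30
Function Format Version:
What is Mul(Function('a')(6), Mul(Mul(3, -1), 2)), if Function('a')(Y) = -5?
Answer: 30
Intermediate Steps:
Mul(Function('a')(6), Mul(Mul(3, -1), 2)) = Mul(-5, Mul(Mul(3, -1), 2)) = Mul(-5, Mul(-3, 2)) = Mul(-5, -6) = 30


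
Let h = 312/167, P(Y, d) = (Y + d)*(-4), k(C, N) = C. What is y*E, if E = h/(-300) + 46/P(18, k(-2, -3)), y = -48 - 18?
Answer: 3196281/66800 ≈ 47.849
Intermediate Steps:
P(Y, d) = -4*Y - 4*d
h = 312/167 (h = 312*(1/167) = 312/167 ≈ 1.8683)
y = -66
E = -96857/133600 (E = (312/167)/(-300) + 46/(-4*18 - 4*(-2)) = (312/167)*(-1/300) + 46/(-72 + 8) = -26/4175 + 46/(-64) = -26/4175 + 46*(-1/64) = -26/4175 - 23/32 = -96857/133600 ≈ -0.72498)
y*E = -66*(-96857/133600) = 3196281/66800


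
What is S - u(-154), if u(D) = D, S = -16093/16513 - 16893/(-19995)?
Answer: 2419261884/15722735 ≈ 153.87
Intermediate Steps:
S = -2039306/15722735 (S = -16093*1/16513 - 16893*(-1/19995) = -2299/2359 + 5631/6665 = -2039306/15722735 ≈ -0.12970)
S - u(-154) = -2039306/15722735 - 1*(-154) = -2039306/15722735 + 154 = 2419261884/15722735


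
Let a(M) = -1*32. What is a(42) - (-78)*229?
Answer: 17830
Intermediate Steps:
a(M) = -32
a(42) - (-78)*229 = -32 - (-78)*229 = -32 - 1*(-17862) = -32 + 17862 = 17830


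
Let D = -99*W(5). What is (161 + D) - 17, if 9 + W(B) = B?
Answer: 540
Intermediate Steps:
W(B) = -9 + B
D = 396 (D = -99*(-9 + 5) = -99*(-4) = -33*(-12) = 396)
(161 + D) - 17 = (161 + 396) - 17 = 557 - 17 = 540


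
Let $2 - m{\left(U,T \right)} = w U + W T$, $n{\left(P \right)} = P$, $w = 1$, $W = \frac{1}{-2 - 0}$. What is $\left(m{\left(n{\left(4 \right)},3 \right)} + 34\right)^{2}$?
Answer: $\frac{4489}{4} \approx 1122.3$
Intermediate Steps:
$W = - \frac{1}{2}$ ($W = \frac{1}{-2 + 0} = \frac{1}{-2} = - \frac{1}{2} \approx -0.5$)
$m{\left(U,T \right)} = 2 + \frac{T}{2} - U$ ($m{\left(U,T \right)} = 2 - \left(1 U - \frac{T}{2}\right) = 2 - \left(U - \frac{T}{2}\right) = 2 + \left(\frac{T}{2} - U\right) = 2 + \frac{T}{2} - U$)
$\left(m{\left(n{\left(4 \right)},3 \right)} + 34\right)^{2} = \left(\left(2 + \frac{1}{2} \cdot 3 - 4\right) + 34\right)^{2} = \left(\left(2 + \frac{3}{2} - 4\right) + 34\right)^{2} = \left(- \frac{1}{2} + 34\right)^{2} = \left(\frac{67}{2}\right)^{2} = \frac{4489}{4}$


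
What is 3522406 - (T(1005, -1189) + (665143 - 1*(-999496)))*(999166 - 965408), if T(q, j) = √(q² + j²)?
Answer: -56191360956 - 33758*√2423746 ≈ -5.6244e+10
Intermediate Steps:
T(q, j) = √(j² + q²)
3522406 - (T(1005, -1189) + (665143 - 1*(-999496)))*(999166 - 965408) = 3522406 - (√((-1189)² + 1005²) + (665143 - 1*(-999496)))*(999166 - 965408) = 3522406 - (√(1413721 + 1010025) + (665143 + 999496))*33758 = 3522406 - (√2423746 + 1664639)*33758 = 3522406 - (1664639 + √2423746)*33758 = 3522406 - (56194883362 + 33758*√2423746) = 3522406 + (-56194883362 - 33758*√2423746) = -56191360956 - 33758*√2423746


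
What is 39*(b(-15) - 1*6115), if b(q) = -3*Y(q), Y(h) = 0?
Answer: -238485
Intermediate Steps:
b(q) = 0 (b(q) = -3*0 = 0)
39*(b(-15) - 1*6115) = 39*(0 - 1*6115) = 39*(0 - 6115) = 39*(-6115) = -238485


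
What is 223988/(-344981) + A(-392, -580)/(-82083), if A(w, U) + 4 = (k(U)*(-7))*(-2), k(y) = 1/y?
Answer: -1777141146111/2737317290890 ≈ -0.64923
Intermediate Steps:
A(w, U) = -4 + 14/U (A(w, U) = -4 + (-7/U)*(-2) = -4 - 7/U*(-2) = -4 + 14/U)
223988/(-344981) + A(-392, -580)/(-82083) = 223988/(-344981) + (-4 + 14/(-580))/(-82083) = 223988*(-1/344981) + (-4 + 14*(-1/580))*(-1/82083) = -223988/344981 + (-4 - 7/290)*(-1/82083) = -223988/344981 - 1167/290*(-1/82083) = -223988/344981 + 389/7934690 = -1777141146111/2737317290890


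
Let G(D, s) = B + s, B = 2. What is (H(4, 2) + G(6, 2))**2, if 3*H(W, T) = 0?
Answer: 16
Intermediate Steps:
H(W, T) = 0 (H(W, T) = (1/3)*0 = 0)
G(D, s) = 2 + s
(H(4, 2) + G(6, 2))**2 = (0 + (2 + 2))**2 = (0 + 4)**2 = 4**2 = 16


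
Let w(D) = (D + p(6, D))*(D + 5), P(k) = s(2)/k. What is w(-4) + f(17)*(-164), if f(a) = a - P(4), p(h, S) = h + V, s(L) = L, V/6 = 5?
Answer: -2674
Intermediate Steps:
V = 30 (V = 6*5 = 30)
p(h, S) = 30 + h (p(h, S) = h + 30 = 30 + h)
P(k) = 2/k
w(D) = (5 + D)*(36 + D) (w(D) = (D + (30 + 6))*(D + 5) = (D + 36)*(5 + D) = (36 + D)*(5 + D) = (5 + D)*(36 + D))
f(a) = -1/2 + a (f(a) = a - 2/4 = a - 1*1/2 = a - 1/2 = -1/2 + a)
w(-4) + f(17)*(-164) = (180 + (-4)**2 + 41*(-4)) + (-1/2 + 17)*(-164) = (180 + 16 - 164) + (33/2)*(-164) = 32 - 2706 = -2674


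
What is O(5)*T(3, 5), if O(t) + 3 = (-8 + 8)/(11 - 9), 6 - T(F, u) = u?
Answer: -3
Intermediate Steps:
T(F, u) = 6 - u
O(t) = -3 (O(t) = -3 + (-8 + 8)/(11 - 9) = -3 + 0/2 = -3 + 0*(½) = -3 + 0 = -3)
O(5)*T(3, 5) = -3*(6 - 1*5) = -3*(6 - 5) = -3*1 = -3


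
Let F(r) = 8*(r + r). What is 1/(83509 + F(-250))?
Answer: 1/79509 ≈ 1.2577e-5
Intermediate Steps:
F(r) = 16*r (F(r) = 8*(2*r) = 16*r)
1/(83509 + F(-250)) = 1/(83509 + 16*(-250)) = 1/(83509 - 4000) = 1/79509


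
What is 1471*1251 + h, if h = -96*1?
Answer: 1840125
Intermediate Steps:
h = -96
1471*1251 + h = 1471*1251 - 96 = 1840221 - 96 = 1840125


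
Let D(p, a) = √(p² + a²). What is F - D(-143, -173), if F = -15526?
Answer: -15526 - √50378 ≈ -15750.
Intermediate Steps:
D(p, a) = √(a² + p²)
F - D(-143, -173) = -15526 - √((-173)² + (-143)²) = -15526 - √(29929 + 20449) = -15526 - √50378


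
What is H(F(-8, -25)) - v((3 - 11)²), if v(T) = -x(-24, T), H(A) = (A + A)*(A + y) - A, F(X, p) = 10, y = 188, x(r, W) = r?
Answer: 3926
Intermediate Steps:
H(A) = -A + 2*A*(188 + A) (H(A) = (A + A)*(A + 188) - A = (2*A)*(188 + A) - A = 2*A*(188 + A) - A = -A + 2*A*(188 + A))
v(T) = 24 (v(T) = -1*(-24) = 24)
H(F(-8, -25)) - v((3 - 11)²) = 10*(375 + 2*10) - 1*24 = 10*(375 + 20) - 24 = 10*395 - 24 = 3950 - 24 = 3926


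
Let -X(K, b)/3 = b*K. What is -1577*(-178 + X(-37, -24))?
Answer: 4481834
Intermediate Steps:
X(K, b) = -3*K*b (X(K, b) = -3*b*K = -3*K*b)
-1577*(-178 + X(-37, -24)) = -1577*(-178 - 3*(-37)*(-24)) = -1577*(-178 - 2664) = -1577*(-2842) = 4481834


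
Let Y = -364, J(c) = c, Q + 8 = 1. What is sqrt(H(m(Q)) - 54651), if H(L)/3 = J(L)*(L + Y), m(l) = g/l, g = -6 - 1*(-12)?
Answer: I*sqrt(2631927)/7 ≈ 231.76*I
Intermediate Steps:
Q = -7 (Q = -8 + 1 = -7)
g = 6 (g = -6 + 12 = 6)
m(l) = 6/l
H(L) = 3*L*(-364 + L) (H(L) = 3*(L*(L - 364)) = 3*(L*(-364 + L)) = 3*L*(-364 + L))
sqrt(H(m(Q)) - 54651) = sqrt(3*(6/(-7))*(-364 + 6/(-7)) - 54651) = sqrt(3*(6*(-1/7))*(-364 + 6*(-1/7)) - 54651) = sqrt(3*(-6/7)*(-364 - 6/7) - 54651) = sqrt(3*(-6/7)*(-2554/7) - 54651) = sqrt(45972/49 - 54651) = sqrt(-2631927/49) = I*sqrt(2631927)/7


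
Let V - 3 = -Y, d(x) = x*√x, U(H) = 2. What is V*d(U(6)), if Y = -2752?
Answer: 5510*√2 ≈ 7792.3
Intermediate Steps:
d(x) = x^(3/2)
V = 2755 (V = 3 - 1*(-2752) = 3 + 2752 = 2755)
V*d(U(6)) = 2755*2^(3/2) = 2755*(2*√2) = 5510*√2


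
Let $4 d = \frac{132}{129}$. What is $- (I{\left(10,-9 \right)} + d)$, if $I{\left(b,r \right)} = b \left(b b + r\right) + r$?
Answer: $- \frac{38754}{43} \approx -901.26$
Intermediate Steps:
$d = \frac{11}{43}$ ($d = \frac{132 \cdot \frac{1}{129}}{4} = \frac{1}{4} \cdot \frac{44}{43} = \frac{11}{43} \approx 0.25581$)
$I{\left(b,r \right)} = r + b \left(r + b^{2}\right)$ ($I{\left(b,r \right)} = b \left(b^{2} + r\right) + r = b \left(r + b^{2}\right) + r = r + b \left(r + b^{2}\right)$)
$- (I{\left(10,-9 \right)} + d) = - (\left(-9 + 10^{3} + 10 \left(-9\right)\right) + \frac{11}{43}) = - (\left(-9 + 1000 - 90\right) + \frac{11}{43}) = - (901 + \frac{11}{43}) = \left(-1\right) \frac{38754}{43} = - \frac{38754}{43}$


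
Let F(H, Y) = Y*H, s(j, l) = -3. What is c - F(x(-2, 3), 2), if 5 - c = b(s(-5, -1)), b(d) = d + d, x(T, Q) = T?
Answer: 15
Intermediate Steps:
b(d) = 2*d
F(H, Y) = H*Y
c = 11 (c = 5 - 2*(-3) = 5 - 1*(-6) = 5 + 6 = 11)
c - F(x(-2, 3), 2) = 11 - (-2)*2 = 11 - 1*(-4) = 11 + 4 = 15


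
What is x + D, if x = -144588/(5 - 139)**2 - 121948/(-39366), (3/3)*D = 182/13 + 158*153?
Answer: 2136741032441/88356987 ≈ 24183.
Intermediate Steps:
D = 24188 (D = 182/13 + 158*153 = 182*(1/13) + 24174 = 14 + 24174 = 24188)
x = -437769115/88356987 (x = -144588/((-134)**2) - 121948*(-1/39366) = -144588/17956 + 60974/19683 = -144588*1/17956 + 60974/19683 = -36147/4489 + 60974/19683 = -437769115/88356987 ≈ -4.9546)
x + D = -437769115/88356987 + 24188 = 2136741032441/88356987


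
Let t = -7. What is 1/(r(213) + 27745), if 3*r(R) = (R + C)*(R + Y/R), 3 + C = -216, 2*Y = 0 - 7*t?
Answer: 213/5818898 ≈ 3.6605e-5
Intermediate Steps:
Y = 49/2 (Y = (0 - 7*(-7))/2 = (0 + 49)/2 = (½)*49 = 49/2 ≈ 24.500)
C = -219 (C = -3 - 216 = -219)
r(R) = (-219 + R)*(R + 49/(2*R))/3 (r(R) = ((R - 219)*(R + 49/(2*R)))/3 = ((-219 + R)*(R + 49/(2*R)))/3 = (-219 + R)*(R + 49/(2*R))/3)
1/(r(213) + 27745) = 1/((⅙)*(-10731 + 213*(49 - 438*213 + 2*213²))/213 + 27745) = 1/((⅙)*(1/213)*(-10731 + 213*(49 - 93294 + 2*45369)) + 27745) = 1/((⅙)*(1/213)*(-10731 + 213*(49 - 93294 + 90738)) + 27745) = 1/((⅙)*(1/213)*(-10731 + 213*(-2507)) + 27745) = 1/((⅙)*(1/213)*(-10731 - 533991) + 27745) = 1/((⅙)*(1/213)*(-544722) + 27745) = 1/(-90787/213 + 27745) = 1/(5818898/213) = 213/5818898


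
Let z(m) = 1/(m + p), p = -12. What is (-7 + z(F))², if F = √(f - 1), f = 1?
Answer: 7225/144 ≈ 50.174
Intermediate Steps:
F = 0 (F = √(1 - 1) = √0 = 0)
z(m) = 1/(-12 + m) (z(m) = 1/(m - 12) = 1/(-12 + m))
(-7 + z(F))² = (-7 + 1/(-12 + 0))² = (-7 + 1/(-12))² = (-7 - 1/12)² = (-85/12)² = 7225/144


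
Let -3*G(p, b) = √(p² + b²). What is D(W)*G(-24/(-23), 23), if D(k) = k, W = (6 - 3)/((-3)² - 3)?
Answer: -√280417/138 ≈ -3.8373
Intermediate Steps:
W = ½ (W = 3/(9 - 3) = 3/6 = 3*(⅙) = ½ ≈ 0.50000)
G(p, b) = -√(b² + p²)/3 (G(p, b) = -√(p² + b²)/3 = -√(b² + p²)/3)
D(W)*G(-24/(-23), 23) = (-√(23² + (-24/(-23))²)/3)/2 = (-√(529 + (-24*(-1/23))²)/3)/2 = (-√(529 + (24/23)²)/3)/2 = (-√(529 + 576/529)/3)/2 = (-√280417/69)/2 = -√280417/138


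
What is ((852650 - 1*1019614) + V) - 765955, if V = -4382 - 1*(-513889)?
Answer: -423412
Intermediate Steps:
V = 509507 (V = -4382 + 513889 = 509507)
((852650 - 1*1019614) + V) - 765955 = ((852650 - 1*1019614) + 509507) - 765955 = ((852650 - 1019614) + 509507) - 765955 = (-166964 + 509507) - 765955 = 342543 - 765955 = -423412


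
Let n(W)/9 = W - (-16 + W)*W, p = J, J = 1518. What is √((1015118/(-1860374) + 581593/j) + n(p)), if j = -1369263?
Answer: I*√33266665463932828508563870388130/1273670642181 ≈ 4528.4*I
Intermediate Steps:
p = 1518
n(W) = 9*W - 9*W*(-16 + W) (n(W) = 9*(W - (-16 + W)*W) = 9*(W - W*(-16 + W)) = 9*W - 9*W*(-16 + W))
√((1015118/(-1860374) + 581593/j) + n(p)) = √((1015118/(-1860374) + 581593/(-1369263)) + 9*1518*(17 - 1*1518)) = √((1015118*(-1/1860374) + 581593*(-1/1369263)) + 9*1518*(17 - 1518)) = √((-507559/930187 - 581593/1369263) + 9*1518*(-1501)) = √(-1235972006908/1273670642181 - 20506662) = √(-26118734594500716730/1273670642181) = I*√33266665463932828508563870388130/1273670642181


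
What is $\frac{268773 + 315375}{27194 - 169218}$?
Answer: $- \frac{146037}{35506} \approx -4.113$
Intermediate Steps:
$\frac{268773 + 315375}{27194 - 169218} = \frac{584148}{27194 - 169218} = \frac{584148}{-142024} = 584148 \left(- \frac{1}{142024}\right) = - \frac{146037}{35506}$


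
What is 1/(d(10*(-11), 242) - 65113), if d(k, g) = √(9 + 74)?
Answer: -65113/4239702686 - √83/4239702686 ≈ -1.5360e-5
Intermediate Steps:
d(k, g) = √83
1/(d(10*(-11), 242) - 65113) = 1/(√83 - 65113) = 1/(-65113 + √83)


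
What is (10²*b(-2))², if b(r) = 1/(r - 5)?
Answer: 10000/49 ≈ 204.08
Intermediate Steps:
b(r) = 1/(-5 + r)
(10²*b(-2))² = (10²/(-5 - 2))² = (100/(-7))² = (100*(-⅐))² = (-100/7)² = 10000/49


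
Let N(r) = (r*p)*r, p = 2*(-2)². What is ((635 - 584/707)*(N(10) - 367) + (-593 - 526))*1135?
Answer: 219451319300/707 ≈ 3.1040e+8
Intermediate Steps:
p = 8 (p = 2*4 = 8)
N(r) = 8*r² (N(r) = (r*8)*r = (8*r)*r = 8*r²)
((635 - 584/707)*(N(10) - 367) + (-593 - 526))*1135 = ((635 - 584/707)*(8*10² - 367) + (-593 - 526))*1135 = ((635 - 584*1/707)*(8*100 - 367) - 1119)*1135 = ((635 - 584/707)*(800 - 367) - 1119)*1135 = ((448361/707)*433 - 1119)*1135 = (194140313/707 - 1119)*1135 = (193349180/707)*1135 = 219451319300/707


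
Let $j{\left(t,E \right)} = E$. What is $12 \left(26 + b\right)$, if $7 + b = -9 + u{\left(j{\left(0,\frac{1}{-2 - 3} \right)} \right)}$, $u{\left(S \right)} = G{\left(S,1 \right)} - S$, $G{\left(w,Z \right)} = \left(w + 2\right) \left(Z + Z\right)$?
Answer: $\frac{828}{5} \approx 165.6$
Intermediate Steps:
$G{\left(w,Z \right)} = 2 Z \left(2 + w\right)$ ($G{\left(w,Z \right)} = \left(2 + w\right) 2 Z = 2 Z \left(2 + w\right)$)
$u{\left(S \right)} = 4 + S$ ($u{\left(S \right)} = 2 \cdot 1 \left(2 + S\right) - S = \left(4 + 2 S\right) - S = 4 + S$)
$b = - \frac{61}{5}$ ($b = -7 - \left(5 - \frac{1}{-2 - 3}\right) = -7 - \left(5 + \frac{1}{5}\right) = -7 + \left(-9 + \left(4 - \frac{1}{5}\right)\right) = -7 + \left(-9 + \frac{19}{5}\right) = -7 - \frac{26}{5} = - \frac{61}{5} \approx -12.2$)
$12 \left(26 + b\right) = 12 \left(26 - \frac{61}{5}\right) = 12 \cdot \frac{69}{5} = \frac{828}{5}$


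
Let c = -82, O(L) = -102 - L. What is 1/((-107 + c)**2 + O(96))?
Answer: 1/35523 ≈ 2.8151e-5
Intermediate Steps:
1/((-107 + c)**2 + O(96)) = 1/((-107 - 82)**2 + (-102 - 1*96)) = 1/((-189)**2 + (-102 - 96)) = 1/(35721 - 198) = 1/35523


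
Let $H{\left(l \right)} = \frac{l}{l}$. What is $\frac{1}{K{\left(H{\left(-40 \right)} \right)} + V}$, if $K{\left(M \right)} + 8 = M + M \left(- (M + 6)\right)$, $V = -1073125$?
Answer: $- \frac{1}{1073139} \approx -9.3185 \cdot 10^{-7}$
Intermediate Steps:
$H{\left(l \right)} = 1$
$K{\left(M \right)} = -8 + M + M \left(-6 - M\right)$ ($K{\left(M \right)} = -8 + \left(M + M \left(- (M + 6)\right)\right) = -8 + \left(M + M \left(- (6 + M)\right)\right) = -8 + \left(M + M \left(-6 - M\right)\right) = -8 + M + M \left(-6 - M\right)$)
$\frac{1}{K{\left(H{\left(-40 \right)} \right)} + V} = \frac{1}{\left(-8 - 1^{2} - 5\right) - 1073125} = \frac{1}{\left(-8 - 1 - 5\right) - 1073125} = \frac{1}{-14 - 1073125} = \frac{1}{-1073139} = - \frac{1}{1073139}$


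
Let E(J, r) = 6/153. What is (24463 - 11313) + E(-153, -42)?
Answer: 670652/51 ≈ 13150.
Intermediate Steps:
E(J, r) = 2/51 (E(J, r) = 6*(1/153) = 2/51)
(24463 - 11313) + E(-153, -42) = (24463 - 11313) + 2/51 = 13150 + 2/51 = 670652/51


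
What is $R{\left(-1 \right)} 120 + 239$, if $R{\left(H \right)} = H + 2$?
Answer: $359$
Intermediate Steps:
$R{\left(H \right)} = 2 + H$
$R{\left(-1 \right)} 120 + 239 = \left(2 - 1\right) 120 + 239 = 1 \cdot 120 + 239 = 120 + 239 = 359$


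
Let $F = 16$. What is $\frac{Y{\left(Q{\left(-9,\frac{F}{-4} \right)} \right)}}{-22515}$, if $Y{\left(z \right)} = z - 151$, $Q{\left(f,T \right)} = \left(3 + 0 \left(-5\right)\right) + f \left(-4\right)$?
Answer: $\frac{112}{22515} \approx 0.0049745$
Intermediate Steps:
$Q{\left(f,T \right)} = 3 - 4 f$ ($Q{\left(f,T \right)} = \left(3 + 0\right) - 4 f = 3 - 4 f$)
$Y{\left(z \right)} = -151 + z$ ($Y{\left(z \right)} = z - 151 = -151 + z$)
$\frac{Y{\left(Q{\left(-9,\frac{F}{-4} \right)} \right)}}{-22515} = \frac{-151 + \left(3 - -36\right)}{-22515} = \left(-151 + \left(3 + 36\right)\right) \left(- \frac{1}{22515}\right) = \left(-151 + 39\right) \left(- \frac{1}{22515}\right) = \left(-112\right) \left(- \frac{1}{22515}\right) = \frac{112}{22515}$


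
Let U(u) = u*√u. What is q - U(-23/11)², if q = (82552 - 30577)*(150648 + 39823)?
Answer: 13176540941642/1331 ≈ 9.8997e+9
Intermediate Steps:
q = 9899730225 (q = 51975*190471 = 9899730225)
U(u) = u^(3/2)
q - U(-23/11)² = 9899730225 - ((-23/11)^(3/2))² = 9899730225 - (-23*I*√253/121)² = 9899730225 - 1*(-12167/1331) = 9899730225 + 12167/1331 = 13176540941642/1331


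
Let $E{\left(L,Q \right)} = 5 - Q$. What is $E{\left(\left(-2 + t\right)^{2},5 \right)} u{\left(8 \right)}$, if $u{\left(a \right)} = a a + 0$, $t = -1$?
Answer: $0$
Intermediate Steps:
$u{\left(a \right)} = a^{2}$ ($u{\left(a \right)} = a^{2} + 0 = a^{2}$)
$E{\left(\left(-2 + t\right)^{2},5 \right)} u{\left(8 \right)} = \left(5 - 5\right) 8^{2} = \left(5 - 5\right) 64 = 0 \cdot 64 = 0$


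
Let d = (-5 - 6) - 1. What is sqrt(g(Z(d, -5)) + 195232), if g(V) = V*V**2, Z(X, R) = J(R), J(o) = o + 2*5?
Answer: sqrt(195357) ≈ 441.99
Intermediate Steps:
J(o) = 10 + o (J(o) = o + 10 = 10 + o)
d = -12 (d = -11 - 1 = -12)
Z(X, R) = 10 + R
g(V) = V**3
sqrt(g(Z(d, -5)) + 195232) = sqrt((10 - 5)**3 + 195232) = sqrt(5**3 + 195232) = sqrt(125 + 195232) = sqrt(195357)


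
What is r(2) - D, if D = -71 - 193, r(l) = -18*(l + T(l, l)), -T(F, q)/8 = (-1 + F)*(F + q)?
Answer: 804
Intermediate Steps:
T(F, q) = -8*(-1 + F)*(F + q)
r(l) = -306*l + 288*l**2 (r(l) = -18*(l + (-8*l**2 + 8*l + 8*l - 8*l*l)) = -18*(l + (-8*l**2 + 8*l + 8*l - 8*l**2)) = -18*(l + (-16*l**2 + 16*l)) = -18*(-16*l**2 + 17*l) = -306*l + 288*l**2)
D = -264
r(2) - D = 18*2*(-17 + 16*2) - 1*(-264) = 18*2*(-17 + 32) + 264 = 18*2*15 + 264 = 540 + 264 = 804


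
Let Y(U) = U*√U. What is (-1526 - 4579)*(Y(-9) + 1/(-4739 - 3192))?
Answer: 555/721 + 164835*I ≈ 0.76976 + 1.6484e+5*I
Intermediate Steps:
Y(U) = U^(3/2)
(-1526 - 4579)*(Y(-9) + 1/(-4739 - 3192)) = (-1526 - 4579)*((-9)^(3/2) + 1/(-4739 - 3192)) = -6105*(-27*I + 1/(-7931)) = -6105*(-27*I - 1/7931) = -6105*(-1/7931 - 27*I) = 555/721 + 164835*I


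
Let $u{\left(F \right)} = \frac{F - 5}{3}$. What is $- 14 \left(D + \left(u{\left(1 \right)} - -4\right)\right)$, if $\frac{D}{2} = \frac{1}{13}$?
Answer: $- \frac{1540}{39} \approx -39.487$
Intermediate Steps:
$D = \frac{2}{13} \approx 0.15385$
$u{\left(F \right)} = - \frac{5}{3} + \frac{F}{3}$ ($u{\left(F \right)} = \left(F - 5\right) \frac{1}{3} = \left(-5 + F\right) \frac{1}{3} = - \frac{5}{3} + \frac{F}{3}$)
$- 14 \left(D + \left(u{\left(1 \right)} - -4\right)\right) = - 14 \left(\frac{2}{13} + \left(\left(- \frac{5}{3} + \frac{1}{3} \cdot 1\right) - -4\right)\right) = - 14 \left(\frac{2}{13} + \left(\left(- \frac{5}{3} + \frac{1}{3}\right) + 4\right)\right) = - 14 \left(\frac{2}{13} + \left(- \frac{4}{3} + 4\right)\right) = - 14 \left(\frac{2}{13} + \frac{8}{3}\right) = \left(-14\right) \frac{110}{39} = - \frac{1540}{39}$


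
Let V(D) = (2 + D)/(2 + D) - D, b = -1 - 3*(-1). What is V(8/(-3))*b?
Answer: 22/3 ≈ 7.3333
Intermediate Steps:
b = 2 (b = -1 + 3 = 2)
V(D) = 1 - D
V(8/(-3))*b = (1 - 8/(-3))*2 = (1 - 8*(-1)/3)*2 = (1 - 1*(-8/3))*2 = (1 + 8/3)*2 = (11/3)*2 = 22/3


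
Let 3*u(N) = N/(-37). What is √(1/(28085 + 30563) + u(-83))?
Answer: √7922411490390/3254964 ≈ 0.86473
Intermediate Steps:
u(N) = -N/111 (u(N) = (N/(-37))/3 = (N*(-1/37))/3 = (-N/37)/3 = -N/111)
√(1/(28085 + 30563) + u(-83)) = √(1/(28085 + 30563) - 1/111*(-83)) = √(1/58648 + 83/111) = √(4867895/6509928) = √7922411490390/3254964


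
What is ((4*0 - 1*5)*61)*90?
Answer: -27450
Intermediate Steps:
((4*0 - 1*5)*61)*90 = ((0 - 5)*61)*90 = -5*61*90 = -305*90 = -27450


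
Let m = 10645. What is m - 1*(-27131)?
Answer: 37776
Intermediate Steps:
m - 1*(-27131) = 10645 - 1*(-27131) = 10645 + 27131 = 37776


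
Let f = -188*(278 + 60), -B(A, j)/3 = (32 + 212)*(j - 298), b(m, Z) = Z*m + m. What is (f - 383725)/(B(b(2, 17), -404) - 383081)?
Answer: -447269/130783 ≈ -3.4199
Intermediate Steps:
b(m, Z) = m + Z*m
B(A, j) = 218136 - 732*j (B(A, j) = -3*(32 + 212)*(j - 298) = -732*(-298 + j) = -3*(-72712 + 244*j) = 218136 - 732*j)
f = -63544 (f = -188*338 = -63544)
(f - 383725)/(B(b(2, 17), -404) - 383081) = (-63544 - 383725)/((218136 - 732*(-404)) - 383081) = -447269/((218136 + 295728) - 383081) = -447269/(513864 - 383081) = -447269/130783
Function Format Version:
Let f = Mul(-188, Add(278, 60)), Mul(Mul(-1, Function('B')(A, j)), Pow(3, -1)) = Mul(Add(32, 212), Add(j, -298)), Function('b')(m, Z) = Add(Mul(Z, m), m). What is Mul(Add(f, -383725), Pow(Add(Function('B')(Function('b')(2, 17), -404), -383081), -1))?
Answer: Rational(-447269, 130783) ≈ -3.4199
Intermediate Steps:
Function('b')(m, Z) = Add(m, Mul(Z, m))
Function('B')(A, j) = Add(218136, Mul(-732, j)) (Function('B')(A, j) = Mul(-3, Mul(Add(32, 212), Add(j, -298))) = Mul(-3, Mul(244, Add(-298, j))) = Mul(-3, Add(-72712, Mul(244, j))) = Add(218136, Mul(-732, j)))
f = -63544 (f = Mul(-188, 338) = -63544)
Mul(Add(f, -383725), Pow(Add(Function('B')(Function('b')(2, 17), -404), -383081), -1)) = Mul(Add(-63544, -383725), Pow(Add(Add(218136, Mul(-732, -404)), -383081), -1)) = Mul(-447269, Pow(Add(Add(218136, 295728), -383081), -1)) = Mul(-447269, Pow(Add(513864, -383081), -1)) = Mul(-447269, Pow(130783, -1)) = Mul(-447269, Rational(1, 130783)) = Rational(-447269, 130783)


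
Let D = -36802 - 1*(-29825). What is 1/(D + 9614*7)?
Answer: 1/60321 ≈ 1.6578e-5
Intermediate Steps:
D = -6977 (D = -36802 + 29825 = -6977)
1/(D + 9614*7) = 1/(-6977 + 9614*7) = 1/(-6977 + 67298) = 1/60321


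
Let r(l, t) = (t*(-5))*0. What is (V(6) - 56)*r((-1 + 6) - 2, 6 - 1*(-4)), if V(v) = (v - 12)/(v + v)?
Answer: 0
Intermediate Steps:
r(l, t) = 0 (r(l, t) = -5*t*0 = 0)
V(v) = (-12 + v)/(2*v) (V(v) = (-12 + v)/((2*v)) = (-12 + v)*(1/(2*v)) = (-12 + v)/(2*v))
(V(6) - 56)*r((-1 + 6) - 2, 6 - 1*(-4)) = ((½)*(-12 + 6)/6 - 56)*0 = ((½)*(⅙)*(-6) - 56)*0 = (-½ - 56)*0 = -113/2*0 = 0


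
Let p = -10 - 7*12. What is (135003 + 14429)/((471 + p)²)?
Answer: 149432/142129 ≈ 1.0514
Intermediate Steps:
p = -94 (p = -10 - 84 = -94)
(135003 + 14429)/((471 + p)²) = (135003 + 14429)/((471 - 94)²) = 149432/(377²) = 149432/142129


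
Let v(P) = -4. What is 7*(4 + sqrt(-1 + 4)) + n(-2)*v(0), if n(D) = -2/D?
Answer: 24 + 7*sqrt(3) ≈ 36.124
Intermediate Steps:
7*(4 + sqrt(-1 + 4)) + n(-2)*v(0) = 7*(4 + sqrt(-1 + 4)) - 2/(-2)*(-4) = 7*(4 + sqrt(3)) - 2*(-1/2)*(-4) = (28 + 7*sqrt(3)) + 1*(-4) = (28 + 7*sqrt(3)) - 4 = 24 + 7*sqrt(3)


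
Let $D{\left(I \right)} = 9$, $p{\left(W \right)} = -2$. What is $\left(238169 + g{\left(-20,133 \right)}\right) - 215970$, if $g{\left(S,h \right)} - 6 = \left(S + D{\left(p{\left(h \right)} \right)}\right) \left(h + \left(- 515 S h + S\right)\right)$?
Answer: $-15047938$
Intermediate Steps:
$g{\left(S,h \right)} = 6 + \left(9 + S\right) \left(S + h - 515 S h\right)$ ($g{\left(S,h \right)} = 6 + \left(S + 9\right) \left(h + \left(- 515 S h + S\right)\right) = 6 + \left(9 + S\right) \left(h - \left(- S + 515 S h\right)\right) = 6 + \left(9 + S\right) \left(S + h - 515 S h\right)$)
$\left(238169 + g{\left(-20,133 \right)}\right) - 215970 = \left(238169 + \left(6 + \left(-20\right)^{2} + 9 \left(-20\right) + 9 \cdot 133 - \left(-92680\right) 133 - 68495 \left(-20\right)^{2}\right)\right) - 215970 = \left(238169 + \left(6 + 400 - 180 + 1197 + 12326440 - 68495 \cdot 400\right)\right) - 215970 = \left(238169 + \left(6 + 400 - 180 + 1197 + 12326440 - 27398000\right)\right) - 215970 = \left(238169 - 15070137\right) - 215970 = -14831968 - 215970 = -15047938$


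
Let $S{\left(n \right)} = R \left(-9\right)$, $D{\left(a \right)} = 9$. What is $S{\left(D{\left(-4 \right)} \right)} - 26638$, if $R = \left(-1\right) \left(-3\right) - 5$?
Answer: $-26620$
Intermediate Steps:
$R = -2$ ($R = 3 - 5 = -2$)
$S{\left(n \right)} = 18$ ($S{\left(n \right)} = \left(-2\right) \left(-9\right) = 18$)
$S{\left(D{\left(-4 \right)} \right)} - 26638 = 18 - 26638 = -26620$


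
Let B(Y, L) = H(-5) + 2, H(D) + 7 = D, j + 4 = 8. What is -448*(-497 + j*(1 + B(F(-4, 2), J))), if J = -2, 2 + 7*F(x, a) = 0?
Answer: 238784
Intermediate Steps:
j = 4 (j = -4 + 8 = 4)
F(x, a) = -2/7 (F(x, a) = -2/7 + (⅐)*0 = -2/7 + 0 = -2/7)
H(D) = -7 + D
B(Y, L) = -10 (B(Y, L) = (-7 - 5) + 2 = -12 + 2 = -10)
-448*(-497 + j*(1 + B(F(-4, 2), J))) = -448*(-497 + 4*(1 - 10)) = -448*(-497 + 4*(-9)) = -448*(-497 - 36) = -448*(-533) = 238784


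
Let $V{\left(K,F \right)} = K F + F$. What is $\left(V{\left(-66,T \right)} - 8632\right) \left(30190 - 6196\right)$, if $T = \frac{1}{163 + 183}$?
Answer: $- \frac{35831883789}{173} \approx -2.0712 \cdot 10^{8}$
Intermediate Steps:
$T = \frac{1}{346} \approx 0.0028902$
$V{\left(K,F \right)} = F + F K$ ($V{\left(K,F \right)} = F K + F = F + F K$)
$\left(V{\left(-66,T \right)} - 8632\right) \left(30190 - 6196\right) = \left(\frac{1 - 66}{346} - 8632\right) \left(30190 - 6196\right) = \left(\frac{1}{346} \left(-65\right) - 8632\right) 23994 = \left(- \frac{65}{346} - 8632\right) 23994 = \left(- \frac{2986737}{346}\right) 23994 = - \frac{35831883789}{173}$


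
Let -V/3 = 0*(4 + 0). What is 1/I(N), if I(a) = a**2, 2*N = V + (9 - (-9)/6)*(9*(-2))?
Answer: 4/35721 ≈ 0.00011198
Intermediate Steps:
V = 0 (V = -0*(4 + 0) = -0*4 = -3*0 = 0)
N = -189/2 (N = (0 + (9 - (-9)/6)*(9*(-2)))/2 = (0 + (9 - (-9)/6)*(-18))/2 = (0 + (9 - 1*(-3/2))*(-18))/2 = (0 + (9 + 3/2)*(-18))/2 = (0 + (21/2)*(-18))/2 = (0 - 189)/2 = (1/2)*(-189) = -189/2 ≈ -94.500)
1/I(N) = 1/((-189/2)**2) = 1/(35721/4) = 4/35721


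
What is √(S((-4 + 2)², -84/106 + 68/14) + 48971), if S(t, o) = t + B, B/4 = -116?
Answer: √48511 ≈ 220.25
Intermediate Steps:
B = -464 (B = 4*(-116) = -464)
S(t, o) = -464 + t (S(t, o) = t - 464 = -464 + t)
√(S((-4 + 2)², -84/106 + 68/14) + 48971) = √((-464 + (-4 + 2)²) + 48971) = √((-464 + (-2)²) + 48971) = √((-464 + 4) + 48971) = √(-460 + 48971) = √48511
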